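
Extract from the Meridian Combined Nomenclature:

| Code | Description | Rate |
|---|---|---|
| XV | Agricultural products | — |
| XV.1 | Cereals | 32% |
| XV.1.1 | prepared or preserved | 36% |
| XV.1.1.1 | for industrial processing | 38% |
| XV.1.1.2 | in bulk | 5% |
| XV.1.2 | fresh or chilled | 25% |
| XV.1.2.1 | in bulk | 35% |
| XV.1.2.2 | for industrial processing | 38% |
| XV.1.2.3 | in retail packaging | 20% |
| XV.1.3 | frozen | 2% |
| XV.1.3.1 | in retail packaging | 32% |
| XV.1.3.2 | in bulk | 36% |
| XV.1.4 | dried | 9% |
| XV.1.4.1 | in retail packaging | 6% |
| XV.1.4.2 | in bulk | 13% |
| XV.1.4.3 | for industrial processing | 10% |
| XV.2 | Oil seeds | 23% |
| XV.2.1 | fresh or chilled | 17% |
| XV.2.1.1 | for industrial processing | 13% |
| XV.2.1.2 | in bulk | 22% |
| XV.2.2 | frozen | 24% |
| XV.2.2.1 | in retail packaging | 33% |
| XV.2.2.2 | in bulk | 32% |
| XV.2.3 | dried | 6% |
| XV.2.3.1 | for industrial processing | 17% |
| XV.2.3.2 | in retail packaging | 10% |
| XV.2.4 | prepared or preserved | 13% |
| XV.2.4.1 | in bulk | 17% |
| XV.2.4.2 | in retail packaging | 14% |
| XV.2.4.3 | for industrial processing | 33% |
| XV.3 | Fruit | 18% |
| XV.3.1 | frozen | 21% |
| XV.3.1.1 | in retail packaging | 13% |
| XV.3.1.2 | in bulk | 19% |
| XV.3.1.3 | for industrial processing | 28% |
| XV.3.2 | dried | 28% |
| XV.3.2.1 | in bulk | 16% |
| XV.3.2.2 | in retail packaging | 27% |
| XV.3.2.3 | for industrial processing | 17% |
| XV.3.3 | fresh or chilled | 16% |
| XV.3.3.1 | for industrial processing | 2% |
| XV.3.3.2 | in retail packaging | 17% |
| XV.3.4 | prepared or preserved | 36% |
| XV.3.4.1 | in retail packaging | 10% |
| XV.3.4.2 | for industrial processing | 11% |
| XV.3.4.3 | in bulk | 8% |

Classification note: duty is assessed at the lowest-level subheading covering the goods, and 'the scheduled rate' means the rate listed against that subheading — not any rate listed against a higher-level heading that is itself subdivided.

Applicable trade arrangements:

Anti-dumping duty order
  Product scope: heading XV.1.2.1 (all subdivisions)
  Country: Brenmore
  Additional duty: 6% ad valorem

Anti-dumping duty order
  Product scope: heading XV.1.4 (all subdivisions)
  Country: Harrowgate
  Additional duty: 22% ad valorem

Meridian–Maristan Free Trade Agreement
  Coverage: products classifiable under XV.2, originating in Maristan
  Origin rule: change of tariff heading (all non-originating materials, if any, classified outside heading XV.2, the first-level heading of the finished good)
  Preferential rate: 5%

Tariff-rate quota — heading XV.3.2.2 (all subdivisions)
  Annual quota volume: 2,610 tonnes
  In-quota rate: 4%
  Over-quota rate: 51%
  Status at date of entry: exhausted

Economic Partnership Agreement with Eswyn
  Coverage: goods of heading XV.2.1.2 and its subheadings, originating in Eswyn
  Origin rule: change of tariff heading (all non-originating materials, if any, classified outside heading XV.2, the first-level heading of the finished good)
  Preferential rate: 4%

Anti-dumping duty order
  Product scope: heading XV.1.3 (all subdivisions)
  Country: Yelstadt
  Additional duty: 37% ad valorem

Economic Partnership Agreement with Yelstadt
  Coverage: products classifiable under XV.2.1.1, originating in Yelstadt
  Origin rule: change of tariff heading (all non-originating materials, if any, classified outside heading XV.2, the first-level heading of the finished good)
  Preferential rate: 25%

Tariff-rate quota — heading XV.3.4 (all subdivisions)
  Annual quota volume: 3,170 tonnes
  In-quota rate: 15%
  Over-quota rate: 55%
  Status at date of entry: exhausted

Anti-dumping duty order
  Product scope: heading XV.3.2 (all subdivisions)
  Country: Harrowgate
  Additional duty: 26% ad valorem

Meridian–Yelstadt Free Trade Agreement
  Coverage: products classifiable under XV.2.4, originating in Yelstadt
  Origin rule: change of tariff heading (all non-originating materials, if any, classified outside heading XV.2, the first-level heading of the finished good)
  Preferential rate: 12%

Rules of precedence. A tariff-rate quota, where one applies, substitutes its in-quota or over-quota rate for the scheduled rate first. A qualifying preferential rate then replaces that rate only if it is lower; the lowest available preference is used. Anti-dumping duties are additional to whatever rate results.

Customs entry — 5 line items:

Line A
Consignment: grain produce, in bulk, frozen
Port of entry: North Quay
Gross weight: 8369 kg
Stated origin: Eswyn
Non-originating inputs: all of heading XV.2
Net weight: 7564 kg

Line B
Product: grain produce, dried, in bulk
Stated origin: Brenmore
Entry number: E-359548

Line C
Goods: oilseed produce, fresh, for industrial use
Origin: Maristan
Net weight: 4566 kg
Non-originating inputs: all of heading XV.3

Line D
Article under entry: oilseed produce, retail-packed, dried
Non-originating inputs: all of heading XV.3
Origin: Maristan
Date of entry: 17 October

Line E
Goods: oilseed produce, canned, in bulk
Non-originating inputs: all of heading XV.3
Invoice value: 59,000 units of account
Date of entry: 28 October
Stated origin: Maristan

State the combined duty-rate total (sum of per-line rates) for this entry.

Line A: grain → XV.1; frozen → XV.1.3; in bulk → XV.1.3.2. Scheduled 36%. Eswyn agreement on XV.2.1.2: XV.1.3.2 not covered. → 36%.
Line B: grain → XV.1; dried → XV.1.4; in bulk → XV.1.4.2. Scheduled 13%. No special measure applies. → 13%.
Line C: oilseed → XV.2; fresh → XV.2.1; for industrial use → XV.2.1.1. Scheduled 13%. Maristan agreement on XV.2: CTH met → 5% available; preferential 5%. → 5%.
Line D: oilseed → XV.2; dried → XV.2.3; retail-packed → XV.2.3.2. Scheduled 10%. Maristan agreement on XV.2: CTH met → 5% available; preferential 5%. → 5%.
Line E: oilseed → XV.2; canned → XV.2.4; in bulk → XV.2.4.1. Scheduled 17%. Maristan agreement on XV.2: CTH met → 5% available; preferential 5%. → 5%.
Sum: 36% + 13% + 5% + 5% + 5% = 64%.

64%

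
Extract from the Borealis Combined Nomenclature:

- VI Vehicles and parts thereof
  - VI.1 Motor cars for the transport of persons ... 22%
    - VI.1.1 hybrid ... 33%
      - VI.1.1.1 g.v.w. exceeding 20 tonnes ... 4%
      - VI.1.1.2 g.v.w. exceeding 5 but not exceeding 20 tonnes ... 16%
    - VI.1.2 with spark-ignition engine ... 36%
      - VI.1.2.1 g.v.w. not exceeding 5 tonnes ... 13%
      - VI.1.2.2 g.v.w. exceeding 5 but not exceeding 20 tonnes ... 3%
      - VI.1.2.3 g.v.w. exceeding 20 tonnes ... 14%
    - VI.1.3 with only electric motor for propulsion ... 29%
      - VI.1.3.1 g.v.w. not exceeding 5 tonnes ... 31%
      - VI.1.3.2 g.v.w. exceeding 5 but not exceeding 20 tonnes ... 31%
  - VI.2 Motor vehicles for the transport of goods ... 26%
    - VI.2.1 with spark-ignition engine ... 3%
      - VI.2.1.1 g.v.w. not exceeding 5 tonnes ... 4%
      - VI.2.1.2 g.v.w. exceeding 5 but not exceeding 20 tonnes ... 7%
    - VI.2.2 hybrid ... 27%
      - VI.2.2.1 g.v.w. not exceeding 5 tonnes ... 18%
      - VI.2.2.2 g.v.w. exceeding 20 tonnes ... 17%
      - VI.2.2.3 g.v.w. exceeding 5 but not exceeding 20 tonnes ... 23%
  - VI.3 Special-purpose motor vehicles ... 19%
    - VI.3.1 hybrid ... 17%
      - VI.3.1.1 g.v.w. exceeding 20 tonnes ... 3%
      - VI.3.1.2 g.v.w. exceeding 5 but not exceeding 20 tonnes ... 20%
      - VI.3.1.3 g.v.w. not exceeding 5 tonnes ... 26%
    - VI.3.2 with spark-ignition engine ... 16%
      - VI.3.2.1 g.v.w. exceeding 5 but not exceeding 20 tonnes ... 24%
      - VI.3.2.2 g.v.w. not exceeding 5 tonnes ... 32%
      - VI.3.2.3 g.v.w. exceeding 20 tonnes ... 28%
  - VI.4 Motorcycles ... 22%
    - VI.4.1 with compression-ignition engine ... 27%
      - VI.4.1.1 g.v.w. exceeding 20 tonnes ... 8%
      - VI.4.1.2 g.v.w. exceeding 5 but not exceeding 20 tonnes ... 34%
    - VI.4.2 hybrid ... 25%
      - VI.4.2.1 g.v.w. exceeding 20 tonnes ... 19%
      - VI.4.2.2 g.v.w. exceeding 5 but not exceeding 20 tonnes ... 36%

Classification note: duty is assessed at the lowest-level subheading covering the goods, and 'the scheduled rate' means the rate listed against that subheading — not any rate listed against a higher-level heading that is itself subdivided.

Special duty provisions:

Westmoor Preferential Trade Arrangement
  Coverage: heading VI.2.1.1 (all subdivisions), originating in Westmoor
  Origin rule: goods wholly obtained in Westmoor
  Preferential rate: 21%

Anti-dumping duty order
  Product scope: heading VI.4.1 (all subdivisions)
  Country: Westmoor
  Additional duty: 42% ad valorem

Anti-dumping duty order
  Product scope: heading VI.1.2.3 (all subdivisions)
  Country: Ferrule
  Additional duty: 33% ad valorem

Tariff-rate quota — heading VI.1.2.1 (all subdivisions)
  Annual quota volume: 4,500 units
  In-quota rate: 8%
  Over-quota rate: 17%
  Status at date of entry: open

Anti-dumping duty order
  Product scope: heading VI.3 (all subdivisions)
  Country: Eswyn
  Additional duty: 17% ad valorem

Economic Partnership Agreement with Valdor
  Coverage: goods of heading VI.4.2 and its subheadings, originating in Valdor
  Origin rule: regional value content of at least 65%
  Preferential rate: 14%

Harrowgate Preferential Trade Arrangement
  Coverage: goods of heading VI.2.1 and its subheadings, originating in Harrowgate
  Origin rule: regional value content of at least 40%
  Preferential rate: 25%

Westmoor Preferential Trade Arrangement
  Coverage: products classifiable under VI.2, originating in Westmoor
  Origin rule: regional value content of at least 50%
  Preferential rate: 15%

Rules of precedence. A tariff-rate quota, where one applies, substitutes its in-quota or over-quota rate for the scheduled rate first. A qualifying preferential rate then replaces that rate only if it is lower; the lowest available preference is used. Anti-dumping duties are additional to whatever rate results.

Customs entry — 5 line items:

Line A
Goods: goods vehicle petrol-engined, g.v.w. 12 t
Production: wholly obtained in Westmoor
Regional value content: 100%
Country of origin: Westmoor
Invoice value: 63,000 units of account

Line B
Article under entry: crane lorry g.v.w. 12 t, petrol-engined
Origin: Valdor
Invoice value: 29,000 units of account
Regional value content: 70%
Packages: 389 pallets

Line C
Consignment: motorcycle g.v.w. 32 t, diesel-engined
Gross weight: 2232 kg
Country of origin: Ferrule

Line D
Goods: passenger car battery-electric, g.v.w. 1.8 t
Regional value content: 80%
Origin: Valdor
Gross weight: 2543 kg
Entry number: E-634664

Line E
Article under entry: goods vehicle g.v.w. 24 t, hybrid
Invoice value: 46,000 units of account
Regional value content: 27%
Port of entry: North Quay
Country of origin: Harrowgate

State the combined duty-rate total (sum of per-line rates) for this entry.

87%

Line A: goods vehicle → VI.2; petrol-engined → VI.2.1; g.v.w. 12 t → VI.2.1.2. Scheduled 7%. Westmoor agreement on VI.2.1.1: VI.2.1.2 not covered; Westmoor agreement on VI.2: RVC ≥ 50% → 15% available; preference 15% not lower than 7% → no reduction. → 7%.
Line B: crane lorry → VI.3; petrol-engined → VI.3.2; g.v.w. 12 t → VI.3.2.1. Scheduled 24%. Valdor agreement on VI.4.2: VI.3.2.1 not covered. → 24%.
Line C: motorcycle → VI.4; diesel-engined → VI.4.1; g.v.w. 32 t → VI.4.1.1. Scheduled 8%. No special measure applies. → 8%.
Line D: passenger car → VI.1; battery-electric → VI.1.3; g.v.w. 1.8 t → VI.1.3.1. Scheduled 31%. Valdor agreement on VI.4.2: VI.1.3.1 not covered. → 31%.
Line E: goods vehicle → VI.2; hybrid → VI.2.2; g.v.w. 24 t → VI.2.2.2. Scheduled 17%. Harrowgate agreement on VI.2.1: VI.2.2.2 not covered. → 17%.
Sum: 7% + 24% + 8% + 31% + 17% = 87%.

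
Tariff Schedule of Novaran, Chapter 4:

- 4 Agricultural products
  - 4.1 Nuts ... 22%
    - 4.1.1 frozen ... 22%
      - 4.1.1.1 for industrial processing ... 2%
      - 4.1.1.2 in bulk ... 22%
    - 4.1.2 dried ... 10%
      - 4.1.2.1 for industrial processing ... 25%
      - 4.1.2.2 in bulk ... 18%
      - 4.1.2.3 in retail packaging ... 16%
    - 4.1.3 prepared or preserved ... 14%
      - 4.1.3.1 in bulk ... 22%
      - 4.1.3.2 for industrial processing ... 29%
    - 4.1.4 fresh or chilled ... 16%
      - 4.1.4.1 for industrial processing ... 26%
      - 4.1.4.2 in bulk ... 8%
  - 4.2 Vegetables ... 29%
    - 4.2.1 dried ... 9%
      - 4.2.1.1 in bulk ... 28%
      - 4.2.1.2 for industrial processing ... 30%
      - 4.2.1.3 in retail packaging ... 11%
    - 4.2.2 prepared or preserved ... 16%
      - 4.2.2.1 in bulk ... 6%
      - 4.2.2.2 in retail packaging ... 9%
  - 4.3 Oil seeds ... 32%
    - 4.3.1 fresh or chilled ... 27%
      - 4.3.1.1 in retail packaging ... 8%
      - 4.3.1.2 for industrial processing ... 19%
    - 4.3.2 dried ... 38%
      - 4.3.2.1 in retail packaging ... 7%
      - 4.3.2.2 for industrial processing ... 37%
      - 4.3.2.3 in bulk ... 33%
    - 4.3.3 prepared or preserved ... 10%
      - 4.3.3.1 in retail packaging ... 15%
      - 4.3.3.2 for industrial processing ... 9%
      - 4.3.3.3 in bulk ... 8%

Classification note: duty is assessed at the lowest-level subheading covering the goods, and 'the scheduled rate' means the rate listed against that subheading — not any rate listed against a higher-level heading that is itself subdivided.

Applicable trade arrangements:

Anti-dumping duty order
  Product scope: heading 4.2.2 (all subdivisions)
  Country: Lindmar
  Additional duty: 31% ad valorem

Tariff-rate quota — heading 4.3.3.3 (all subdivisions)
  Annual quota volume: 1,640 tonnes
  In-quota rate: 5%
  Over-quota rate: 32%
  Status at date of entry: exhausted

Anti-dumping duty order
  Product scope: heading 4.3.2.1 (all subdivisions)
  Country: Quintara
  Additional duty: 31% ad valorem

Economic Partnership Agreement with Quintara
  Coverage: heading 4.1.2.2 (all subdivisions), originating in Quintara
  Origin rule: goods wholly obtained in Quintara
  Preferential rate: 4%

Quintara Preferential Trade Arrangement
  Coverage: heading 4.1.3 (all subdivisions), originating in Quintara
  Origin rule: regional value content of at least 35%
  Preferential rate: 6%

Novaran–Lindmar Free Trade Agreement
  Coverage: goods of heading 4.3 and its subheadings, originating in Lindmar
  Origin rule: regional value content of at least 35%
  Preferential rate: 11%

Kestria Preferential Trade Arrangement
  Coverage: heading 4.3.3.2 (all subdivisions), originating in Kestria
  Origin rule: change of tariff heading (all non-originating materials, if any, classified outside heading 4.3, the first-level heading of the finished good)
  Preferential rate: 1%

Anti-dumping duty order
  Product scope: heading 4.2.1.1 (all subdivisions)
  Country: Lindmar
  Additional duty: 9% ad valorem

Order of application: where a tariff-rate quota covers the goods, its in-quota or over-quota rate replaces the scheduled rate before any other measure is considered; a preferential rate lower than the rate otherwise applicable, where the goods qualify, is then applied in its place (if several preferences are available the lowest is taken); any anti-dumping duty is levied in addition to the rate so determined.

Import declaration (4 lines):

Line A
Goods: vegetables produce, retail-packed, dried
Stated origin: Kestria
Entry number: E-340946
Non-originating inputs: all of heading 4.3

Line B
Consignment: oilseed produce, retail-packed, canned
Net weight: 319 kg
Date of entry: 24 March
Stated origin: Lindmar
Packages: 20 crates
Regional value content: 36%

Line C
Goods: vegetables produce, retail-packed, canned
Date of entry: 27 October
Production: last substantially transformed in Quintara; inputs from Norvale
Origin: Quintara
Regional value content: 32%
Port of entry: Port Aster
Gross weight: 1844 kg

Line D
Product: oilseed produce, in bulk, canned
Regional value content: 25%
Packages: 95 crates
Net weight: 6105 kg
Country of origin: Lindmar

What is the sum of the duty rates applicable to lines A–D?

63%

Line A: vegetables → 4.2; dried → 4.2.1; retail-packed → 4.2.1.3. Scheduled 11%. Kestria agreement on 4.3.3.2: 4.2.1.3 not covered. → 11%.
Line B: oilseed → 4.3; canned → 4.3.3; retail-packed → 4.3.3.1. Scheduled 15%. Lindmar agreement on 4.3: RVC ≥ 35% → 11% available; preferential 11%. → 11%.
Line C: vegetables → 4.2; canned → 4.2.2; retail-packed → 4.2.2.2. Scheduled 9%. Quintara agreement on 4.1.2.2: 4.2.2.2 not covered; Quintara agreement on 4.1.3: 4.2.2.2 not covered. → 9%.
Line D: oilseed → 4.3; canned → 4.3.3; in bulk → 4.3.3.3. Scheduled 8%. quota on 4.3.3.3 exhausted → over-quota 32%; Lindmar agreement on 4.3: RVC < 35%. → 32%.
Sum: 11% + 11% + 9% + 32% = 63%.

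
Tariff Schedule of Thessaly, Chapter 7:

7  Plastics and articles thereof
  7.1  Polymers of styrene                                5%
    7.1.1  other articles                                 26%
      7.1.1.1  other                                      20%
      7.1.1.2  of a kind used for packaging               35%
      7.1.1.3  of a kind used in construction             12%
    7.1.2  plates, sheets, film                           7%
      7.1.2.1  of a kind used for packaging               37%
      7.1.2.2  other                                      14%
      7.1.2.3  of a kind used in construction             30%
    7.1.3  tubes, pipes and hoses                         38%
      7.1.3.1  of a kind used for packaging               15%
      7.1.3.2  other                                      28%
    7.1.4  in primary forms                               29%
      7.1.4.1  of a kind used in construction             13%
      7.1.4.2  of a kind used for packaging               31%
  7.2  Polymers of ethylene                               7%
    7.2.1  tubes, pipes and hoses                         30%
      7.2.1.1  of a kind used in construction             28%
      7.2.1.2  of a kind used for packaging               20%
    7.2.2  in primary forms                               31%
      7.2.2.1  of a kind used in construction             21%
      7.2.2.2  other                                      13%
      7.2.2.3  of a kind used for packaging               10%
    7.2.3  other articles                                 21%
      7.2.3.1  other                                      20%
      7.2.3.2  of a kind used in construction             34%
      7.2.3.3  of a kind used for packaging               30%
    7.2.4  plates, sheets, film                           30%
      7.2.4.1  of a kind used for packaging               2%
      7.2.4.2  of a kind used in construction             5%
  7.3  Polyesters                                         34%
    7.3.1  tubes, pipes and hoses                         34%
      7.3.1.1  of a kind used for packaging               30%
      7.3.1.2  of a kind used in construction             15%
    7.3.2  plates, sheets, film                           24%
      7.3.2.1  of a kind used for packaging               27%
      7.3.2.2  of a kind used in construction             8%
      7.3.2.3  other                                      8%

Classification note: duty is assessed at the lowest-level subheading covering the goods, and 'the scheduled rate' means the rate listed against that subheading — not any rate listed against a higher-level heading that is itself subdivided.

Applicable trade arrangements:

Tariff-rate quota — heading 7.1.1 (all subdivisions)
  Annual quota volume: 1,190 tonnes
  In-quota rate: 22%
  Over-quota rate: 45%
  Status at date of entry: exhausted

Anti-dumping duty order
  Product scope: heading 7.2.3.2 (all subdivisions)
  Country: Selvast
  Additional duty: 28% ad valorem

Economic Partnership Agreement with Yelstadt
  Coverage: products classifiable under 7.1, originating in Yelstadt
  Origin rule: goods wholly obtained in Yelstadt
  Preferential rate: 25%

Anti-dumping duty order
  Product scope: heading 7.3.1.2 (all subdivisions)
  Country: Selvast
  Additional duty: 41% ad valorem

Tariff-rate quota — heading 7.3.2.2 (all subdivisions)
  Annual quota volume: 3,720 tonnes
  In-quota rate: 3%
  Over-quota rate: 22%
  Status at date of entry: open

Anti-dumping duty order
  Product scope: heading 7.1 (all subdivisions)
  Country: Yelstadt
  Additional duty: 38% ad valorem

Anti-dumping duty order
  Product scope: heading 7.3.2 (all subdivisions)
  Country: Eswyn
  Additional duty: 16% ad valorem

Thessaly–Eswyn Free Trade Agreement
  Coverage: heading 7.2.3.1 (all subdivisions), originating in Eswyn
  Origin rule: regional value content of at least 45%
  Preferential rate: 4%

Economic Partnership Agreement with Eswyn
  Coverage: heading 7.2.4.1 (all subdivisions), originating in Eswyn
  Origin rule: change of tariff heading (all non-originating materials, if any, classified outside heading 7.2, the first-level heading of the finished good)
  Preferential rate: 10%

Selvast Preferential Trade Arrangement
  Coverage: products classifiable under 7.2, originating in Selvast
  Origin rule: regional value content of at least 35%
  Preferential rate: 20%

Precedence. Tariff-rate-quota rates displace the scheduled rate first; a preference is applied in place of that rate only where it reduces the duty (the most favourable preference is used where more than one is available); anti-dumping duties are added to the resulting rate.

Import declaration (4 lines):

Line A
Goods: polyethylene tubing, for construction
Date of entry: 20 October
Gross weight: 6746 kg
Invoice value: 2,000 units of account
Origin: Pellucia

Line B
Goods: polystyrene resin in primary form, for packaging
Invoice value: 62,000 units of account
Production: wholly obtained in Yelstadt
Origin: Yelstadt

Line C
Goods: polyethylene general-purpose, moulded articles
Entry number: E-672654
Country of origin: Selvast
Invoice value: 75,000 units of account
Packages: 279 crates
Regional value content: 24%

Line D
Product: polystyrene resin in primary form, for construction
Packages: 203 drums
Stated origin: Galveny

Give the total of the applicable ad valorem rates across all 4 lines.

124%

Line A: polyethylene → 7.2; tubing → 7.2.1; for construction → 7.2.1.1. Scheduled 28%. No special measure applies. → 28%.
Line B: polystyrene → 7.1; resin in primary form → 7.1.4; for packaging → 7.1.4.2. Scheduled 31%. Yelstadt agreement on 7.1: wholly obtained → 25% available; preferential 25%; anti-dumping (Yelstadt, 7.1): +38%; total 25% + 38% = 63%. → 63%.
Line C: polyethylene → 7.2; moulded articles → 7.2.3; general-purpose → 7.2.3.1. Scheduled 20%. Selvast agreement on 7.2: RVC < 35%. → 20%.
Line D: polystyrene → 7.1; resin in primary form → 7.1.4; for construction → 7.1.4.1. Scheduled 13%. No special measure applies. → 13%.
Sum: 28% + 63% + 20% + 13% = 124%.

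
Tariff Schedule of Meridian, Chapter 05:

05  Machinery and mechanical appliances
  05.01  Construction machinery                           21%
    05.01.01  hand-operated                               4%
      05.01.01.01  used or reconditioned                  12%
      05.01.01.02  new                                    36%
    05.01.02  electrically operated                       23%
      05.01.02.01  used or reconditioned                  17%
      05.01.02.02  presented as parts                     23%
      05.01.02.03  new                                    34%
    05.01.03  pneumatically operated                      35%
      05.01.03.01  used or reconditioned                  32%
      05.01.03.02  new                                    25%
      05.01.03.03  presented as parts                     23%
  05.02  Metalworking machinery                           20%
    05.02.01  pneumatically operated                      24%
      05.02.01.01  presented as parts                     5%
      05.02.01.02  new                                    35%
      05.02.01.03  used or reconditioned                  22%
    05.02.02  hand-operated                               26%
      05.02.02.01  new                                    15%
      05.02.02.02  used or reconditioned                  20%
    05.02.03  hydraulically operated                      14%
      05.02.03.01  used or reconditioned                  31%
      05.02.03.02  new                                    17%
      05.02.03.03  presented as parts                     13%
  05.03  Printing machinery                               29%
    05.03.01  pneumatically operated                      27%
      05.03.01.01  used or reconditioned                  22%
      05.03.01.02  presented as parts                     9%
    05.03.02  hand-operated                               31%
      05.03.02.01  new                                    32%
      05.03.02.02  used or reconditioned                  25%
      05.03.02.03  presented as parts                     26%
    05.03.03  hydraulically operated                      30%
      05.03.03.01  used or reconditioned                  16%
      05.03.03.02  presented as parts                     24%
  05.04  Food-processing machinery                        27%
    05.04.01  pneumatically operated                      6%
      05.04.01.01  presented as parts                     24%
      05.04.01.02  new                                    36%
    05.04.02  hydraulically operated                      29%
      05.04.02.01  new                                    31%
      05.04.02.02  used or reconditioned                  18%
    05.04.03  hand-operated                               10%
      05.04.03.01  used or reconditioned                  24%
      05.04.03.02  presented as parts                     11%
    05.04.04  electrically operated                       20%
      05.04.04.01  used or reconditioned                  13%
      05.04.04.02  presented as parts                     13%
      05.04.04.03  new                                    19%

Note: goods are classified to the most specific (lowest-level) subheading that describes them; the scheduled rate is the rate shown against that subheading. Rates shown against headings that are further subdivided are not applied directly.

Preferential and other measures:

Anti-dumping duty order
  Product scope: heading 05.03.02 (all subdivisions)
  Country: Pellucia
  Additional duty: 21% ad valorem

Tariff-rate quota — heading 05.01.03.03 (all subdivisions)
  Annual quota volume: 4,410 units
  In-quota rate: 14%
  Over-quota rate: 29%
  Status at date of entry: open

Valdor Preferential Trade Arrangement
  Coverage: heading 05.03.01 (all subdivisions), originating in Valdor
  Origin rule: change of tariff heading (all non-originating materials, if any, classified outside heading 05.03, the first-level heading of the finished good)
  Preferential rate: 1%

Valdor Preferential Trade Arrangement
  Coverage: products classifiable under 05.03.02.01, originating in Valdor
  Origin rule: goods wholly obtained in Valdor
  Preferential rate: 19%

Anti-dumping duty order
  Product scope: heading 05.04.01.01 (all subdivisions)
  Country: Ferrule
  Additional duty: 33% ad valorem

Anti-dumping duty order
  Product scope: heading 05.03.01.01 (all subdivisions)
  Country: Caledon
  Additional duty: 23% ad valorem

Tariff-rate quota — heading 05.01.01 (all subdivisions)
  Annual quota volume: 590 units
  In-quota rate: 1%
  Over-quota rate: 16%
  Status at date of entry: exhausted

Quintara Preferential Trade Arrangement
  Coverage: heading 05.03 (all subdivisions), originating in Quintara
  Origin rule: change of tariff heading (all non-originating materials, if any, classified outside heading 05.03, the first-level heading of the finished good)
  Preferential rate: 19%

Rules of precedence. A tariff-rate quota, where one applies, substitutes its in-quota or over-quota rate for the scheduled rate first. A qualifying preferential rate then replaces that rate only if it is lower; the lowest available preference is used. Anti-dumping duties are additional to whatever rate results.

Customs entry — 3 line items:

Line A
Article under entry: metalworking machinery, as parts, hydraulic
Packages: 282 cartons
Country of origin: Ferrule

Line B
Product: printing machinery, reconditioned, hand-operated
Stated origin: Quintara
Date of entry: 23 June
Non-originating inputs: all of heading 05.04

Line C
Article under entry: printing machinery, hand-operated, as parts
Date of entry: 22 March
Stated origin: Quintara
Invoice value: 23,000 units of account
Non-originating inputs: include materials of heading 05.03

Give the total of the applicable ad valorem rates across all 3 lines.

Line A: metalworking → 05.02; hydraulic → 05.02.03; as parts → 05.02.03.03. Scheduled 13%. No special measure applies. → 13%.
Line B: printing → 05.03; hand-operated → 05.03.02; reconditioned → 05.03.02.02. Scheduled 25%. Quintara agreement on 05.03: CTH met → 19% available; preferential 19%. → 19%.
Line C: printing → 05.03; hand-operated → 05.03.02; as parts → 05.03.02.03. Scheduled 26%. Quintara agreement on 05.03: CTH not met. → 26%.
Sum: 13% + 19% + 26% = 58%.

58%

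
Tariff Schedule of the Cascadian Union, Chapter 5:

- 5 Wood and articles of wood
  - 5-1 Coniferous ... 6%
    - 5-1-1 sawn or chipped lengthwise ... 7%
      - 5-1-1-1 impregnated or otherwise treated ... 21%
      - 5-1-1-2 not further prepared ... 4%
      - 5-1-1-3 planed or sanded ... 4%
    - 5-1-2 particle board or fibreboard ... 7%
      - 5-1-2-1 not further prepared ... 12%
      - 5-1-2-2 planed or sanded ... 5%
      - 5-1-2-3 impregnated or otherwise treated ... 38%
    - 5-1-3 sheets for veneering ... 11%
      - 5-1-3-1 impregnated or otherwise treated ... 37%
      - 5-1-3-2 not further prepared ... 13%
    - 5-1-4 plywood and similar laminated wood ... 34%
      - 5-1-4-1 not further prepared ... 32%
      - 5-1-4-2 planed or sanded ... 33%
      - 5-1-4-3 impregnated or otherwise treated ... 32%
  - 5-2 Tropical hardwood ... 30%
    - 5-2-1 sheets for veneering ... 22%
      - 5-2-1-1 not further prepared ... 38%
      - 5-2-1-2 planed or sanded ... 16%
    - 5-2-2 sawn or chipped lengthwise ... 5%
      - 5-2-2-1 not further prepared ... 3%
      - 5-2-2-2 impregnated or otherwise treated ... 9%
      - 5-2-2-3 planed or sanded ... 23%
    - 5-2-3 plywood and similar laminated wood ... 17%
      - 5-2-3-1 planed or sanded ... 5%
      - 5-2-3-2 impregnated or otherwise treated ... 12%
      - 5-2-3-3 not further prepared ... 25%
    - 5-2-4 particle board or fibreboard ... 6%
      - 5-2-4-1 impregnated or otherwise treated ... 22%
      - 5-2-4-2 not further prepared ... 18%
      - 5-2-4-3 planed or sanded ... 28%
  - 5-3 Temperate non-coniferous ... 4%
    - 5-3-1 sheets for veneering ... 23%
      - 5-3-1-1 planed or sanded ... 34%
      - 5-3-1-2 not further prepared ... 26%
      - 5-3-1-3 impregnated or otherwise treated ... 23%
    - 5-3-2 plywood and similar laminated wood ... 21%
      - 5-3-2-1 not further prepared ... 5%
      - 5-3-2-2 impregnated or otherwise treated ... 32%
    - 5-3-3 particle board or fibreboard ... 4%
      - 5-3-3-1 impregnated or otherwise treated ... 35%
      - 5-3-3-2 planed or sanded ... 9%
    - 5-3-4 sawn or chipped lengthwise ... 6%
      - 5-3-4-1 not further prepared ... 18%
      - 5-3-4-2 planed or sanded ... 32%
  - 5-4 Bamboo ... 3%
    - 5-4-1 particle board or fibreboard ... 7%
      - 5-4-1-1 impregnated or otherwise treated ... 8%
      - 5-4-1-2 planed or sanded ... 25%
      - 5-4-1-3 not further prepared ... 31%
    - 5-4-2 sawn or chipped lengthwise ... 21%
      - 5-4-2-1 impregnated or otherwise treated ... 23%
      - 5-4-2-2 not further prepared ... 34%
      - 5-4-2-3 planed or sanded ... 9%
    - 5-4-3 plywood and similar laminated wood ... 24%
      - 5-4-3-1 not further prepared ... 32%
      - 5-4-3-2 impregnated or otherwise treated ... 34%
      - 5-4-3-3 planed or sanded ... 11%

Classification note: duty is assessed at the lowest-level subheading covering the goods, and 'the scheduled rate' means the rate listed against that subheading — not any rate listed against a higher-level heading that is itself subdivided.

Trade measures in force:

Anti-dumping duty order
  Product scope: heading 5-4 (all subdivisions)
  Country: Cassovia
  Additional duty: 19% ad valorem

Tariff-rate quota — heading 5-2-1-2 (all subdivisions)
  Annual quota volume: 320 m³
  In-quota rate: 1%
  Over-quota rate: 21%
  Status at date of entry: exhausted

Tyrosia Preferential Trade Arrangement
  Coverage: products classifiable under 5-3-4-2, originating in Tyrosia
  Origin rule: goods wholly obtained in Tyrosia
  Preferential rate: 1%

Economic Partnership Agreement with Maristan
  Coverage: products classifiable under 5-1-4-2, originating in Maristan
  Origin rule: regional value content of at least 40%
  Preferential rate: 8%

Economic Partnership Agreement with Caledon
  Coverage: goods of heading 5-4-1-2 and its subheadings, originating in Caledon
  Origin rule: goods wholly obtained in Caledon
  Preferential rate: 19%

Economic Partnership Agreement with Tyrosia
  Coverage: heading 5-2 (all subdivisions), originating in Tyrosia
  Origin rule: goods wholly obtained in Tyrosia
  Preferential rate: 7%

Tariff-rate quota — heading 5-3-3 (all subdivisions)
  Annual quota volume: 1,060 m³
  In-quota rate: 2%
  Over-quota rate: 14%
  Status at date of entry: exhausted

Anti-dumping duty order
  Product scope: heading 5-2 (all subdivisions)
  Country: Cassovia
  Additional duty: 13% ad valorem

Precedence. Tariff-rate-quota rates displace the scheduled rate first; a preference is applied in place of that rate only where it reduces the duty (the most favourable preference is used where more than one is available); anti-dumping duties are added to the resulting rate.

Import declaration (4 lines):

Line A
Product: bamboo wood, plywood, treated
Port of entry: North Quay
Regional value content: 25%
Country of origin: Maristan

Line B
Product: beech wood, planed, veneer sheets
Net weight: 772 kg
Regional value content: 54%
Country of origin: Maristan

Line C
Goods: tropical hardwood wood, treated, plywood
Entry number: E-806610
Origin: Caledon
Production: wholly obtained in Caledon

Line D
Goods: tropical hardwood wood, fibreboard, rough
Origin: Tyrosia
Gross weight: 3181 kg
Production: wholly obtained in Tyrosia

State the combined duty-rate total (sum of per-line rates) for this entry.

87%

Line A: bamboo → 5-4; plywood → 5-4-3; treated → 5-4-3-2. Scheduled 34%. Maristan agreement on 5-1-4-2: 5-4-3-2 not covered. → 34%.
Line B: beech → 5-3; veneer sheets → 5-3-1; planed → 5-3-1-1. Scheduled 34%. Maristan agreement on 5-1-4-2: 5-3-1-1 not covered. → 34%.
Line C: tropical hardwood → 5-2; plywood → 5-2-3; treated → 5-2-3-2. Scheduled 12%. Caledon agreement on 5-4-1-2: 5-2-3-2 not covered. → 12%.
Line D: tropical hardwood → 5-2; fibreboard → 5-2-4; rough → 5-2-4-2. Scheduled 18%. Tyrosia agreement on 5-3-4-2: 5-2-4-2 not covered; Tyrosia agreement on 5-2: wholly obtained → 7% available; preferential 7%. → 7%.
Sum: 34% + 34% + 12% + 7% = 87%.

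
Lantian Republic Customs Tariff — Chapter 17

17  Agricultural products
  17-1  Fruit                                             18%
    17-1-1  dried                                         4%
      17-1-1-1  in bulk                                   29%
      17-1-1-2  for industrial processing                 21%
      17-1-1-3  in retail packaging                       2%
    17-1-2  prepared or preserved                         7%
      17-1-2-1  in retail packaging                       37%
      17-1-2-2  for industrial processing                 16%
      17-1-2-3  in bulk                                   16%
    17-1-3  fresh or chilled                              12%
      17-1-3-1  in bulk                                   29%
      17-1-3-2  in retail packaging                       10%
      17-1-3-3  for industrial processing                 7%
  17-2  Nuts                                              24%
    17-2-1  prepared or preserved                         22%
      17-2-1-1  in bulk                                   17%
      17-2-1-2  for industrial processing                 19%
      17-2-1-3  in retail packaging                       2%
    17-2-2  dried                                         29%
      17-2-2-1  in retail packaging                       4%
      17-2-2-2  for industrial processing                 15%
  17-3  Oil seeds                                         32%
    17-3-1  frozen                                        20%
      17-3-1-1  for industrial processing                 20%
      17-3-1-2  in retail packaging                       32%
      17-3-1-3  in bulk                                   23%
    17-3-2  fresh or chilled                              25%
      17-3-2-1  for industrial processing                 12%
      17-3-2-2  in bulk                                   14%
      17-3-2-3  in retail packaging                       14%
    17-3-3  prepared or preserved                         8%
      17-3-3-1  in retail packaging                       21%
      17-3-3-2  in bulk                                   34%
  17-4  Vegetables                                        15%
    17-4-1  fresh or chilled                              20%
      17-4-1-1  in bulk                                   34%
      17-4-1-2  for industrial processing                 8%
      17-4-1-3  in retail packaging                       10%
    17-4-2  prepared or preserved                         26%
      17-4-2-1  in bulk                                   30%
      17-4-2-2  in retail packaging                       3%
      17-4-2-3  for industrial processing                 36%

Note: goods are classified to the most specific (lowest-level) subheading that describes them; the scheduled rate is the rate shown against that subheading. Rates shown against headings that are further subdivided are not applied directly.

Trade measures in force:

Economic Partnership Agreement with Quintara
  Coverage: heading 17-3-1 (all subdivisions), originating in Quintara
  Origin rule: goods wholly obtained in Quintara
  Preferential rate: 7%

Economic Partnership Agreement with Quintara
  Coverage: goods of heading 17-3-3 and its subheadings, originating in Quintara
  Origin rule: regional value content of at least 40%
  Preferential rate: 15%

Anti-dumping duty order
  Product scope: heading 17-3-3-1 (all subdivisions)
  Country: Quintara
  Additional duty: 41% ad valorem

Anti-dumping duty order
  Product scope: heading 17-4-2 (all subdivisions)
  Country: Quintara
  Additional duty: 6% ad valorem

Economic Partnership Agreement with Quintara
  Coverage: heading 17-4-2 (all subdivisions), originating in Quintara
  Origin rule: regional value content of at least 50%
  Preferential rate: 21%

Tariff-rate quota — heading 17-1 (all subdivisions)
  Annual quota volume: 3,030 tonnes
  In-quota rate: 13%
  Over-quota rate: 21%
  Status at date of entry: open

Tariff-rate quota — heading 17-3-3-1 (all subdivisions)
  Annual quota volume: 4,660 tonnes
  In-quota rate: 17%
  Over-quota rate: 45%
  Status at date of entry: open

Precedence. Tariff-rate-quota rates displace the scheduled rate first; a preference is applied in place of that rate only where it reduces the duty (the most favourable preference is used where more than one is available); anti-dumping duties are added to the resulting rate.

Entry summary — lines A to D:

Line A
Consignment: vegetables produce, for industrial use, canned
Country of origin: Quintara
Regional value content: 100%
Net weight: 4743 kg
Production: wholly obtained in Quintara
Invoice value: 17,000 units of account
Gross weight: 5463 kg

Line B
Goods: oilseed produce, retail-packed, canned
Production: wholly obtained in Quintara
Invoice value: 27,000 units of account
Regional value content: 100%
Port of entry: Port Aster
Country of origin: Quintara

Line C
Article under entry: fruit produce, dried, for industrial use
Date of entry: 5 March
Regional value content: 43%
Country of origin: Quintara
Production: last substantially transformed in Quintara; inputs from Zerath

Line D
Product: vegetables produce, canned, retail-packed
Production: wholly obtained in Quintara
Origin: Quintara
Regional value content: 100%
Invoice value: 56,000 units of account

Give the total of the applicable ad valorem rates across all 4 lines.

Line A: vegetables → 17-4; canned → 17-4-2; for industrial use → 17-4-2-3. Scheduled 36%. Quintara agreement on 17-3-1: 17-4-2-3 not covered; Quintara agreement on 17-3-3: 17-4-2-3 not covered; Quintara agreement on 17-4-2: RVC ≥ 50% → 21% available; preferential 21%; anti-dumping (Quintara, 17-4-2): +6%; total 21% + 6% = 27%. → 27%.
Line B: oilseed → 17-3; canned → 17-3-3; retail-packed → 17-3-3-1. Scheduled 21%. quota on 17-3-3-1 open → in-quota 17%; Quintara agreement on 17-3-1: 17-3-3-1 not covered; Quintara agreement on 17-3-3: RVC ≥ 40% → 15% available; Quintara agreement on 17-4-2: 17-3-3-1 not covered; preferential 15%; anti-dumping (Quintara, 17-3-3-1): +41%; total 15% + 41% = 56%. → 56%.
Line C: fruit → 17-1; dried → 17-1-1; for industrial use → 17-1-1-2. Scheduled 21%. quota on 17-1 open → in-quota 13%; Quintara agreement on 17-3-1: 17-1-1-2 not covered; Quintara agreement on 17-3-3: 17-1-1-2 not covered; Quintara agreement on 17-4-2: 17-1-1-2 not covered. → 13%.
Line D: vegetables → 17-4; canned → 17-4-2; retail-packed → 17-4-2-2. Scheduled 3%. Quintara agreement on 17-3-1: 17-4-2-2 not covered; Quintara agreement on 17-3-3: 17-4-2-2 not covered; Quintara agreement on 17-4-2: RVC ≥ 50% → 21% available; preference 21% not lower than 3% → no reduction; anti-dumping (Quintara, 17-4-2): +6%; total 3% + 6% = 9%. → 9%.
Sum: 27% + 56% + 13% + 9% = 105%.

105%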